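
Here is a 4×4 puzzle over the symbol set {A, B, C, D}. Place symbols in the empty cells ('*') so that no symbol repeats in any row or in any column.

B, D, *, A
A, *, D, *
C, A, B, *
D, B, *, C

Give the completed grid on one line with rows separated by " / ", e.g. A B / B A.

row 1 has {A,B,D}; column 3 has {B,D} — only C is left for (r1,c3).
row 2 has {A,D}; column 2 has {A,B,D} — only C is left for (r2,c2).
row 2 has {A,C,D}; column 4 has {A,C} — only B is left for (r2,c4).
row 3 has {A,B,C}; column 4 has {A,B,C} — only D is left for (r3,c4).
row 4 has {B,C,D}; column 3 has {B,C,D} — only A is left for (r4,c3).

B D C A / A C D B / C A B D / D B A C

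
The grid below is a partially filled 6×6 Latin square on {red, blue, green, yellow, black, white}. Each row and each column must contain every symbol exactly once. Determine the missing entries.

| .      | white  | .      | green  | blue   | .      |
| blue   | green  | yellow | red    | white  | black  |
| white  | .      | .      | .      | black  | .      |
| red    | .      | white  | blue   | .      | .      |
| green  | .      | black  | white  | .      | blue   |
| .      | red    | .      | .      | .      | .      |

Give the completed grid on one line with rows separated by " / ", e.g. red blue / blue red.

black white red green blue yellow / blue green yellow red white black / white blue green yellow black red / red black white blue yellow green / green yellow black white red blue / yellow red blue black green white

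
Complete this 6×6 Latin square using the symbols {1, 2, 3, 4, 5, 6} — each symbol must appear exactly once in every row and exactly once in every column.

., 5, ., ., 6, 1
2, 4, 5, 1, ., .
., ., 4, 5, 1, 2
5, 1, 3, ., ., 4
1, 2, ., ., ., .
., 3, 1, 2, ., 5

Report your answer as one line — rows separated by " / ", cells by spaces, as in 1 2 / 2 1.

(r1,c3) = 2
(r2,c5) = 3
(r2,c6) = 6
(r3,c2) = 6
(r4,c4) = 6
(r4,c5) = 2
(r5,c3) = 6
(r5,c6) = 3
(r6,c5) = 4
(r3,c1) = 3
(r5,c4) = 4
(r5,c5) = 5
(r6,c1) = 6
(r1,c1) = 4
(r1,c4) = 3

4 5 2 3 6 1 / 2 4 5 1 3 6 / 3 6 4 5 1 2 / 5 1 3 6 2 4 / 1 2 6 4 5 3 / 6 3 1 2 4 5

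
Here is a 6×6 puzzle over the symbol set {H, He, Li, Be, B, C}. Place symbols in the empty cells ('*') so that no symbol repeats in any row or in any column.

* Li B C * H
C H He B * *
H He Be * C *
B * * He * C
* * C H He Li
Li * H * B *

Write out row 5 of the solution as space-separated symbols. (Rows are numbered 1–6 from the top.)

(r1,c5) = Be
(r2,c5) = Li
(r2,c6) = Be
(r3,c4) = Li
(r3,c6) = B
(r4,c2) = Be
(r4,c3) = Li
(r4,c5) = H
(r5,c1) = Be
(r5,c2) = B

Be B C H He Li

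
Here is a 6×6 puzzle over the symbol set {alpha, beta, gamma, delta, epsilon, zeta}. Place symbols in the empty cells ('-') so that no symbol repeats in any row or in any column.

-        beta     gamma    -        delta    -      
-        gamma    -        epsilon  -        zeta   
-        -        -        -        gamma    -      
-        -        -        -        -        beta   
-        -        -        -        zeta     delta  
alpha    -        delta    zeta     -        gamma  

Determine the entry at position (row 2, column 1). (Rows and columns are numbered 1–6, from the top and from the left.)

(r1,c4): row 1 has {beta,gamma,delta}; column 4 has {epsilon,zeta}, so it must be alpha.
(r1,c6): row 1 has {alpha,beta,gamma,delta}; column 6 has {beta,gamma,delta,zeta}, so it must be epsilon.
(r3,c6): row 3 has {gamma}; column 6 has {beta,gamma,delta,epsilon,zeta}, so it must be alpha.
(r6,c2): row 6 has {alpha,gamma,delta,zeta}; column 2 has {beta,gamma}, so it must be epsilon.
(r6,c5): row 6 has {alpha,gamma,delta,epsilon,zeta}; column 5 has {gamma,delta,zeta}, so it must be beta.
(r1,c1): row 1 has {alpha,beta,gamma,delta,epsilon}; column 1 has {alpha}, so it must be zeta.
(r2,c5): row 2 has {gamma,epsilon,zeta}; column 5 has {beta,gamma,delta,zeta}, so it must be alpha.
(r4,c5): row 4 has {beta}; column 5 has {alpha,beta,gamma,delta,zeta}, so it must be epsilon.
(r5,c2): row 5 has {delta,zeta}; column 2 has {beta,gamma,epsilon}, so it must be alpha.
(r2,c3): row 2 has {alpha,gamma,epsilon,zeta}; column 3 has {gamma,delta}, so it must be beta.
(r5,c3): row 5 has {alpha,delta,zeta}; column 3 has {beta,gamma,delta}, so it must be epsilon.
(r2,c1): row 2 has {alpha,beta,gamma,epsilon,zeta}; column 1 has {alpha,zeta}, so it must be delta.

delta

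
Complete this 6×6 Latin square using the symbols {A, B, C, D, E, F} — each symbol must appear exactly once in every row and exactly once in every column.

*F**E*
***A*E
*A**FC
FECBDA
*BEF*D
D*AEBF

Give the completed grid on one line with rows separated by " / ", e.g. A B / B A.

(r1,c6) = B
(r2,c5) = C
(r3,c4) = D
(r5,c5) = A
(r6,c2) = C
(r1,c3) = D
(r1,c4) = C
(r2,c1) = B
(r2,c2) = D
(r2,c3) = F
(r3,c1) = E
(r3,c3) = B
(r5,c1) = C
(r1,c1) = A

A F D C E B / B D F A C E / E A B D F C / F E C B D A / C B E F A D / D C A E B F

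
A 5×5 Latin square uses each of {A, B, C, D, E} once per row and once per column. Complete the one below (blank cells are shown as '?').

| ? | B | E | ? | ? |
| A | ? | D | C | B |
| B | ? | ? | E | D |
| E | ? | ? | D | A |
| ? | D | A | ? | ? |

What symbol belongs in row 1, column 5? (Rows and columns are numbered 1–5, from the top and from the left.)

C

Cell (r1,c4): row 1 has {B,E}; column 4 has {C,D,E} → A.
Cell (r1,c5): row 1 has {A,B,E}; column 5 has {A,B,D} → C.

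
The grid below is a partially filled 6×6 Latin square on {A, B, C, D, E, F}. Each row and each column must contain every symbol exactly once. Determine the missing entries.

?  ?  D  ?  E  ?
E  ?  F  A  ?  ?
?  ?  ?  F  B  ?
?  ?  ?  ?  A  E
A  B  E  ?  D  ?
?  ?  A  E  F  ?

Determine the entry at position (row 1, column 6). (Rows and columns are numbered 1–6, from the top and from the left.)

C

(r2,c5) = C
(r3,c3) = C
(r4,c3) = B
(r5,c4) = C
(r5,c6) = F
(r1,c4) = B
(r2,c2) = D
(r2,c6) = B
(r3,c1) = D
(r3,c6) = A
(r4,c4) = D
(r6,c2) = C
(r6,c6) = D
(r1,c6) = C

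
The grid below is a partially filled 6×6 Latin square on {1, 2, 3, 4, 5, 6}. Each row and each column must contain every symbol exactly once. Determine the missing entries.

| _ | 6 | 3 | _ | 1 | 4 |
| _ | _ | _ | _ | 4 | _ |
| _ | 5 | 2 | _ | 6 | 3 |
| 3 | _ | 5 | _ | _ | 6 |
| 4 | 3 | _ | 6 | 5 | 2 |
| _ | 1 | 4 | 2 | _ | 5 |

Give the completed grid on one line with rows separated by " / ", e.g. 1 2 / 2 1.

2 6 3 5 1 4 / 5 2 6 3 4 1 / 1 5 2 4 6 3 / 3 4 5 1 2 6 / 4 3 1 6 5 2 / 6 1 4 2 3 5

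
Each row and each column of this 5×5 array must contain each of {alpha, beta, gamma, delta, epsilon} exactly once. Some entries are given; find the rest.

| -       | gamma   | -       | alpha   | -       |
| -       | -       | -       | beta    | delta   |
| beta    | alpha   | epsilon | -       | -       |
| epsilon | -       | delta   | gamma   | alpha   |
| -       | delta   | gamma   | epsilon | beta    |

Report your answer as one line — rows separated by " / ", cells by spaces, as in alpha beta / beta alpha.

delta gamma beta alpha epsilon / gamma epsilon alpha beta delta / beta alpha epsilon delta gamma / epsilon beta delta gamma alpha / alpha delta gamma epsilon beta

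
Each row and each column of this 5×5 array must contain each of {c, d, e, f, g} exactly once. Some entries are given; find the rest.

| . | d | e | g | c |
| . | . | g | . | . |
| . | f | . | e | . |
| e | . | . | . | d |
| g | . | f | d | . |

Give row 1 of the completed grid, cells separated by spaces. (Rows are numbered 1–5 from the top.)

f d e g c

(r1,c1) = f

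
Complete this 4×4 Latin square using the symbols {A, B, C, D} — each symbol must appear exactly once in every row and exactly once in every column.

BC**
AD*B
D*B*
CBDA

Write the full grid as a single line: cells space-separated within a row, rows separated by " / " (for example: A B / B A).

B C A D / A D C B / D A B C / C B D A

At row 1, column 3: row 1 has {B,C}; column 3 has {B,D}; that leaves A.
At row 1, column 4: row 1 has {A,B,C}; column 4 has {A,B}; that leaves D.
At row 2, column 3: row 2 has {A,B,D}; column 3 has {A,B,D}; that leaves C.
At row 3, column 2: row 3 has {B,D}; column 2 has {B,C,D}; that leaves A.
At row 3, column 4: row 3 has {A,B,D}; column 4 has {A,B,D}; that leaves C.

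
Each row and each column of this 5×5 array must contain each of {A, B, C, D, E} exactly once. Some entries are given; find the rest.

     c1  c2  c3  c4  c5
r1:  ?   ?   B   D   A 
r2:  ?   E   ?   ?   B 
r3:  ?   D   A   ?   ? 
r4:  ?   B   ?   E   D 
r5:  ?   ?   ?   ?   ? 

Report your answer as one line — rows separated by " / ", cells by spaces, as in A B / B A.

E C B D A / C E D A B / B D A C E / A B C E D / D A E B C

(r1,c2) = C
(r4,c3) = C
(r5,c2) = A
(r1,c1) = E
(r2,c3) = D
(r4,c1) = A
(r5,c3) = E
(r5,c5) = C
(r2,c1) = C
(r2,c4) = A
(r3,c1) = B
(r3,c4) = C
(r3,c5) = E
(r5,c1) = D
(r5,c4) = B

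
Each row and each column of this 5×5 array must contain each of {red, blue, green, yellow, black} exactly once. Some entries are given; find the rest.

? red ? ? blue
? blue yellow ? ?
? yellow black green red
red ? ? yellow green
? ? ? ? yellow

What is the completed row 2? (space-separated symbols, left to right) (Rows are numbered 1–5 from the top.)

Cell (r1,c3): row 1 has {red,blue}; column 3 has {yellow,black} → green.
Cell (r1,c4): row 1 has {red,blue,green}; column 4 has {green,yellow} → black.
Cell (r2,c4): row 2 has {blue,yellow}; column 4 has {green,yellow,black} → red.
Cell (r2,c5): row 2 has {red,blue,yellow}; column 5 has {red,blue,green,yellow} → black.
Cell (r3,c1): row 3 has {red,green,yellow,black}; column 1 has {red} → blue.
Cell (r4,c2): row 4 has {red,green,yellow}; column 2 has {red,blue,yellow} → black.
Cell (r4,c3): row 4 has {red,green,yellow,black}; column 3 has {green,yellow,black} → blue.
Cell (r5,c2): row 5 has {yellow}; column 2 has {red,blue,yellow,black} → green.
Cell (r5,c3): row 5 has {green,yellow}; column 3 has {blue,green,yellow,black} → red.
Cell (r5,c4): row 5 has {red,green,yellow}; column 4 has {red,green,yellow,black} → blue.
Cell (r1,c1): row 1 has {red,blue,green,black}; column 1 has {red,blue} → yellow.
Cell (r2,c1): row 2 has {red,blue,yellow,black}; column 1 has {red,blue,yellow} → green.

green blue yellow red black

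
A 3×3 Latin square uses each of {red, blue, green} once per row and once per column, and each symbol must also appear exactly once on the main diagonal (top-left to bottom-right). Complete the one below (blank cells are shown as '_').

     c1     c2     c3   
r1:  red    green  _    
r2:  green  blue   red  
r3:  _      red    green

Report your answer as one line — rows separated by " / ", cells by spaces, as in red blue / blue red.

(r1,c3): row 1 has {red,green}; column 3 has {red,green}, so it must be blue.
(r3,c1): row 3 has {red,green}; column 1 has {red,green}, so it must be blue.

red green blue / green blue red / blue red green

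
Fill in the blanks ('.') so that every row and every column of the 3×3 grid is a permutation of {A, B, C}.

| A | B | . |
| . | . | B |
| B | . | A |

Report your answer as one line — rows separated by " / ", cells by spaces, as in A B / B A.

A B C / C A B / B C A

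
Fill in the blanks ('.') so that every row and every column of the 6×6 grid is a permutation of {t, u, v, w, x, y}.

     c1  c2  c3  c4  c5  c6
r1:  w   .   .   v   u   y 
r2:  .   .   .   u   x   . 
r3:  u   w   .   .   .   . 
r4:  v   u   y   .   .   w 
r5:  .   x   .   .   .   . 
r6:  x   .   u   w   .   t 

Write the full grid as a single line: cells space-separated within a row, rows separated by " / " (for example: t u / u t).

(r1,c2) = t
(r1,c3) = x
(r2,c6) = v
(r3,c6) = x
(r4,c5) = t
(r5,c6) = u
(r2,c2) = y
(r4,c4) = x
(r6,c2) = v
(r6,c5) = y
(r2,c1) = t
(r2,c3) = w
(r3,c5) = v
(r5,c1) = y
(r5,c4) = t
(r5,c5) = w
(r3,c3) = t
(r3,c4) = y
(r5,c3) = v

w t x v u y / t y w u x v / u w t y v x / v u y x t w / y x v t w u / x v u w y t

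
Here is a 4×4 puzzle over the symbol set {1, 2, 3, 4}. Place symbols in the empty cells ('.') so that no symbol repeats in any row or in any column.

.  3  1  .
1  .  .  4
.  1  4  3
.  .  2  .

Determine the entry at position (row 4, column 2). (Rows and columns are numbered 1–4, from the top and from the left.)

Cell (r1,c4): row 1 has {1,3}; column 4 has {3,4} → 2.
Cell (r2,c2): row 2 has {1,4}; column 2 has {1,3} → 2.
Cell (r2,c3): row 2 has {1,2,4}; column 3 has {1,2,4} → 3.
Cell (r3,c1): row 3 has {1,3,4}; column 1 has {1} → 2.
Cell (r4,c2): row 4 has {2}; column 2 has {1,2,3} → 4.

4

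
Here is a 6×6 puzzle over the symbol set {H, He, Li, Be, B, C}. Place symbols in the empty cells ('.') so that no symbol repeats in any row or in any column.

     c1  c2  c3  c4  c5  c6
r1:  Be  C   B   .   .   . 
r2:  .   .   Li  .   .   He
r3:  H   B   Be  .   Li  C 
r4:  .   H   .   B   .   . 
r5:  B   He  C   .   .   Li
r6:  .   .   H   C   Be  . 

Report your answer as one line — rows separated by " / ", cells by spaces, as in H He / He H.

(r1,c6): row 1 has {Be,B,C}; column 6 has {He,Li,C}, so it must be H.
(r2,c1): row 2 has {He,Li}; column 1 has {H,Be,B}, so it must be C.
(r2,c2): row 2 has {He,Li,C}; column 2 has {H,He,B,C}, so it must be Be.
(r2,c4): row 2 has {He,Li,Be,C}; column 4 has {B,C}, so it must be H.
(r2,c5): row 2 has {H,He,Li,Be,C}; column 5 has {Li,Be}, so it must be B.
(r3,c4): row 3 has {H,Li,Be,B,C}; column 4 has {H,B,C}, so it must be He.
(r4,c3): row 4 has {H,B}; column 3 has {H,Li,Be,B,C}, so it must be He.
(r4,c5): row 4 has {H,He,B}; column 5 has {Li,Be,B}, so it must be C.
(r4,c6): row 4 has {H,He,B,C}; column 6 has {H,He,Li,C}, so it must be Be.
(r5,c4): row 5 has {He,Li,B,C}; column 4 has {H,He,B,C}, so it must be Be.
(r5,c5): row 5 has {He,Li,Be,B,C}; column 5 has {Li,Be,B,C}, so it must be H.
(r6,c2): row 6 has {H,Be,C}; column 2 has {H,He,Be,B,C}, so it must be Li.
(r6,c6): row 6 has {H,Li,Be,C}; column 6 has {H,He,Li,Be,C}, so it must be B.
(r1,c4): row 1 has {H,Be,B,C}; column 4 has {H,He,Be,B,C}, so it must be Li.
(r1,c5): row 1 has {H,Li,Be,B,C}; column 5 has {H,Li,Be,B,C}, so it must be He.
(r4,c1): row 4 has {H,He,Be,B,C}; column 1 has {H,Be,B,C}, so it must be Li.
(r6,c1): row 6 has {H,Li,Be,B,C}; column 1 has {H,Li,Be,B,C}, so it must be He.

Be C B Li He H / C Be Li H B He / H B Be He Li C / Li H He B C Be / B He C Be H Li / He Li H C Be B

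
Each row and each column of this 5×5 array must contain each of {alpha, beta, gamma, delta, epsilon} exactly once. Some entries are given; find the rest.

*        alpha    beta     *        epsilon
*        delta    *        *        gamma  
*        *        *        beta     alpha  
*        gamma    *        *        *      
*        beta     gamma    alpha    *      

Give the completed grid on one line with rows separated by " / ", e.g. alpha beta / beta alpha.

delta alpha beta gamma epsilon / beta delta alpha epsilon gamma / gamma epsilon delta beta alpha / alpha gamma epsilon delta beta / epsilon beta gamma alpha delta

(r2,c4) = epsilon
(r3,c2) = epsilon
(r3,c3) = delta
(r4,c4) = delta
(r4,c5) = beta
(r5,c5) = delta
(r1,c4) = gamma
(r2,c3) = alpha
(r3,c1) = gamma
(r4,c3) = epsilon
(r5,c1) = epsilon
(r1,c1) = delta
(r2,c1) = beta
(r4,c1) = alpha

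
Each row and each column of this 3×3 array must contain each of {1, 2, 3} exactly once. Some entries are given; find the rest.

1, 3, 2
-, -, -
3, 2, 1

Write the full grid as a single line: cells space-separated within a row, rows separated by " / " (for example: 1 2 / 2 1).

1 3 2 / 2 1 3 / 3 2 1

row 2 is empty so far; column 1 has {1,3} — only 2 is left for (r2,c1).
row 2 has {2}; column 2 has {2,3} — only 1 is left for (r2,c2).
row 2 has {1,2}; column 3 has {1,2} — only 3 is left for (r2,c3).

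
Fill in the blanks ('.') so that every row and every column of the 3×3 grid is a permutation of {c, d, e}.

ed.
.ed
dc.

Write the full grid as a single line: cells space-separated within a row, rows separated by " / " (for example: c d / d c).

e d c / c e d / d c e

(r1,c3) = c
(r2,c1) = c
(r3,c3) = e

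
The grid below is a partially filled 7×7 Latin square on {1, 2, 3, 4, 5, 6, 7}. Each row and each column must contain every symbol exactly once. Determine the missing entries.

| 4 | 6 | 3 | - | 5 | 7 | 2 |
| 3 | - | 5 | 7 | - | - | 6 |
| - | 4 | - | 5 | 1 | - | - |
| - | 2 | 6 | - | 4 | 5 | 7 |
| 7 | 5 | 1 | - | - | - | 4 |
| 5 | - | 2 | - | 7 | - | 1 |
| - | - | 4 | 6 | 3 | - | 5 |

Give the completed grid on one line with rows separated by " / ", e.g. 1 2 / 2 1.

4 6 3 1 5 7 2 / 3 1 5 7 2 4 6 / 6 4 7 5 1 2 3 / 1 2 6 3 4 5 7 / 7 5 1 2 6 3 4 / 5 3 2 4 7 6 1 / 2 7 4 6 3 1 5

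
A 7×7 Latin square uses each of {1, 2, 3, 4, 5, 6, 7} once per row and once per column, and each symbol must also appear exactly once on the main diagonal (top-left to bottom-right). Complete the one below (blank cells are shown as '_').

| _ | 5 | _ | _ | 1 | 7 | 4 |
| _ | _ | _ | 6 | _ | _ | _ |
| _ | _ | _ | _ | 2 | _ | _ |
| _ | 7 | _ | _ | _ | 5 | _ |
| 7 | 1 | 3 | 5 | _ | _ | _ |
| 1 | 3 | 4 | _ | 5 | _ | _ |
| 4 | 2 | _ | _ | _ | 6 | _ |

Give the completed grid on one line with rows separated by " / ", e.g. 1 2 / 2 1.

3 5 6 2 1 7 4 / 2 4 5 6 3 1 7 / 5 6 7 4 2 3 1 / 6 7 2 1 4 5 3 / 7 1 3 5 6 4 2 / 1 3 4 7 5 2 6 / 4 2 1 3 7 6 5

(r2,c2): row 2 has {6}; column 2 has {1,2,3,5,7}; the diagonal is empty so far, so it must be 4.
(r3,c2): row 3 has {2}; column 2 has {1,2,3,4,5,7}, so it must be 6.
(r5,c5): row 5 has {1,3,5,7}; column 5 has {1,2,5}; the diagonal has {4}, so it must be 6.
(r5,c7): row 5 has {1,3,5,6,7}; column 7 has {4}, so it must be 2.
(r6,c6): row 6 has {1,3,4,5}; column 6 has {5,6,7}; the diagonal has {4,6}, so it must be 2.
(r1,c1): row 1 has {1,4,5,7}; column 1 has {1,4,7}; the diagonal has {2,4,6}, so it must be 3.
(r1,c4): row 1 has {1,3,4,5,7}; column 4 has {5,6}, so it must be 2.
(r3,c1): row 3 has {2,6}; column 1 has {1,3,4,7}, so it must be 5.
(r4,c4): row 4 has {5,7}; column 4 has {2,5,6}; the diagonal has {2,3,4,6}, so it must be 1.
(r5,c6): row 5 has {1,2,3,5,6,7}; column 6 has {2,5,6,7}, so it must be 4.
(r6,c4): row 6 has {1,2,3,4,5}; column 4 has {1,2,5,6}, so it must be 7.
(r6,c7): row 6 has {1,2,3,4,5,7}; column 7 has {2,4}, so it must be 6.
(r7,c4): row 7 has {2,4,6}; column 4 has {1,2,5,6,7}, so it must be 3.
(r7,c5): row 7 has {2,3,4,6}; column 5 has {1,2,5,6}, so it must be 7.
(r7,c7): row 7 has {2,3,4,6,7}; column 7 has {2,4,6}; the diagonal has {1,2,3,4,6}, so it must be 5.
(r1,c3): row 1 has {1,2,3,4,5,7}; column 3 has {3,4}, so it must be 6.
(r2,c1): row 2 has {4,6}; column 1 has {1,3,4,5,7}, so it must be 2.
(r2,c5): row 2 has {2,4,6}; column 5 has {1,2,5,6,7}, so it must be 3.
(r2,c6): row 2 has {2,3,4,6}; column 6 has {2,4,5,6,7}, so it must be 1.
(r2,c7): row 2 has {1,2,3,4,6}; column 7 has {2,4,5,6}, so it must be 7.
(r3,c3): row 3 has {2,5,6}; column 3 has {3,4,6}; the diagonal has {1,2,3,4,5,6}, so it must be 7.
(r3,c4): row 3 has {2,5,6,7}; column 4 has {1,2,3,5,6,7}, so it must be 4.
(r3,c6): row 3 has {2,4,5,6,7}; column 6 has {1,2,4,5,6,7}, so it must be 3.
(r3,c7): row 3 has {2,3,4,5,6,7}; column 7 has {2,4,5,6,7}, so it must be 1.
(r4,c1): row 4 has {1,5,7}; column 1 has {1,2,3,4,5,7}, so it must be 6.
(r4,c3): row 4 has {1,5,6,7}; column 3 has {3,4,6,7}, so it must be 2.
(r4,c5): row 4 has {1,2,5,6,7}; column 5 has {1,2,3,5,6,7}, so it must be 4.
(r4,c7): row 4 has {1,2,4,5,6,7}; column 7 has {1,2,4,5,6,7}, so it must be 3.
(r7,c3): row 7 has {2,3,4,5,6,7}; column 3 has {2,3,4,6,7}, so it must be 1.
(r2,c3): row 2 has {1,2,3,4,6,7}; column 3 has {1,2,3,4,6,7}, so it must be 5.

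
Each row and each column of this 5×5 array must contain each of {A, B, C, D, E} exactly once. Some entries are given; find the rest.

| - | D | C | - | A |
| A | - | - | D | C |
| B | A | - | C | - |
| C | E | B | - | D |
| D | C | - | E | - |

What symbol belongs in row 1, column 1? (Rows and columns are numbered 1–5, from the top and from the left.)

E

(r1,c1) = E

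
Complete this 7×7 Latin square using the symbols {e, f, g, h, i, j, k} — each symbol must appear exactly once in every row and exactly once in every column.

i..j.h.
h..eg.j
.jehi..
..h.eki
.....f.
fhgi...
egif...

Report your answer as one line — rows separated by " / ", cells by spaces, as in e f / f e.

i e k j f h g / h k f e g i j / k j e h i g f / j f h g e k i / g i j k h f e / f h g i j e k / e g i f k j h

(r2,c6) = i
(r3,c6) = g
(r4,c2) = f
(r4,c4) = g
(r5,c4) = k
(r7,c6) = j
(r2,c2) = k
(r2,c3) = f
(r3,c1) = k
(r3,c7) = f
(r4,c1) = j
(r5,c1) = g
(r5,c3) = j
(r5,c5) = h
(r5,c7) = e
(r6,c6) = e
(r6,c7) = k
(r7,c5) = k
(r7,c7) = h
(r1,c2) = e
(r1,c3) = k
(r1,c5) = f
(r1,c7) = g
(r5,c2) = i
(r6,c5) = j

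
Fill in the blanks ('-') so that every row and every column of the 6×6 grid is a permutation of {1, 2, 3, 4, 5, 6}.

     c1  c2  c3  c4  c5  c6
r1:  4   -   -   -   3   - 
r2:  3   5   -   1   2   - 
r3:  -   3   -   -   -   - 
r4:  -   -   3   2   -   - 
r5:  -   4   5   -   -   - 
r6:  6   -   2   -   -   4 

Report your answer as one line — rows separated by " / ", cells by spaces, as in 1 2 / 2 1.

4 2 6 5 3 1 / 3 5 4 1 2 6 / 5 3 1 4 6 2 / 1 6 3 2 4 5 / 2 4 5 6 1 3 / 6 1 2 3 5 4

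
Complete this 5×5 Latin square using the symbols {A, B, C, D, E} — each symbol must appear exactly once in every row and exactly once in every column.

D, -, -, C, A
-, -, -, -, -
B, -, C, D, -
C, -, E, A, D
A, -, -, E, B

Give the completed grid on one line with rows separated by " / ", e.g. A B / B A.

D E B C A / E D A B C / B A C D E / C B E A D / A C D E B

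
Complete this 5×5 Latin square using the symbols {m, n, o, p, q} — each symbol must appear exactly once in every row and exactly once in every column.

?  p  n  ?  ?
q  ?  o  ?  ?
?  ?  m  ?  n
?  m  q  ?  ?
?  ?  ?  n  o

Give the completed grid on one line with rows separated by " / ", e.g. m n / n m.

row 2 has {o,q}; column 2 has {m,p} — only n is left for (r2,c2).
row 4 has {m,q}; column 5 has {n,o} — only p is left for (r4,c5).
row 5 has {n,o}; column 2 has {m,n,p} — only q is left for (r5,c2).
row 5 has {n,o,q}; column 3 has {m,n,o,q} — only p is left for (r5,c3).
row 2 has {n,o,q}; column 5 has {n,o,p} — only m is left for (r2,c5).
row 3 has {m,n}; column 2 has {m,n,p,q} — only o is left for (r3,c2).
row 4 has {m,p,q}; column 4 has {n} — only o is left for (r4,c4).
row 5 has {n,o,p,q}; column 1 has {q} — only m is left for (r5,c1).
row 1 has {n,p}; column 1 has {m,q} — only o is left for (r1,c1).
row 1 has {n,o,p}; column 5 has {m,n,o,p} — only q is left for (r1,c5).
row 2 has {m,n,o,q}; column 4 has {n,o} — only p is left for (r2,c4).
row 3 has {m,n,o}; column 1 has {m,o,q} — only p is left for (r3,c1).
row 3 has {m,n,o,p}; column 4 has {n,o,p} — only q is left for (r3,c4).
row 4 has {m,o,p,q}; column 1 has {m,o,p,q} — only n is left for (r4,c1).
row 1 has {n,o,p,q}; column 4 has {n,o,p,q} — only m is left for (r1,c4).

o p n m q / q n o p m / p o m q n / n m q o p / m q p n o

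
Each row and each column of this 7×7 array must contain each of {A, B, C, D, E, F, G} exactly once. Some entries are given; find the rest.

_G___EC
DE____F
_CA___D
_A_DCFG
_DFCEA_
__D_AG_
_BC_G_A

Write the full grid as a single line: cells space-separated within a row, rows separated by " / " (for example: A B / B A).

A G B F D E C / D E G A B C F / E C A G F B D / B A E D C F G / G D F C E A B / C F D B A G E / F B C E G D A

(r1,c3) = B
(r2,c3) = G
(r2,c5) = B
(r2,c6) = C
(r3,c5) = F
(r3,c6) = B
(r4,c3) = E
(r5,c7) = B
(r6,c2) = F
(r6,c7) = E
(r7,c6) = D
(r1,c5) = D
(r2,c4) = A
(r4,c1) = B
(r5,c1) = G
(r6,c1) = C
(r6,c4) = B
(r1,c4) = F
(r3,c1) = E
(r3,c4) = G
(r7,c1) = F
(r7,c4) = E
(r1,c1) = A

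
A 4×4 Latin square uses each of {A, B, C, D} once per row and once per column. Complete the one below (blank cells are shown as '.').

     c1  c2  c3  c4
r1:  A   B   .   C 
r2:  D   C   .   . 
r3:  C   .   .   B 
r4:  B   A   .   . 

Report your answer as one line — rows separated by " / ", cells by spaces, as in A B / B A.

A B D C / D C B A / C D A B / B A C D

(r1,c3) = D
(r2,c4) = A
(r3,c2) = D
(r3,c3) = A
(r4,c3) = C
(r4,c4) = D
(r2,c3) = B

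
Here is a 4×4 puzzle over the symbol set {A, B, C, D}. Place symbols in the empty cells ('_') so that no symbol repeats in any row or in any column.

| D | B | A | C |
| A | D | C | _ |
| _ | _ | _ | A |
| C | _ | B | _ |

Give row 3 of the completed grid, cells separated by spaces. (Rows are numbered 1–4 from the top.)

B C D A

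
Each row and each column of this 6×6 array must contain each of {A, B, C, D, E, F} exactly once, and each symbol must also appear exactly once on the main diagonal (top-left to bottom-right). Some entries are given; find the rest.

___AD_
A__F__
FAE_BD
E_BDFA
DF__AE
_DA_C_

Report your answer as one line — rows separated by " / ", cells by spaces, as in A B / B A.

C E F A D B / A B D F E C / F A E C B D / E C B D F A / D F C B A E / B D A E C F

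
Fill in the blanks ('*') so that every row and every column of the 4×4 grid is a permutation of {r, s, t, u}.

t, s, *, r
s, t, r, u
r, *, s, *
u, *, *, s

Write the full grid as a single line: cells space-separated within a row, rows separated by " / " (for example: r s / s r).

(r1,c3): row 1 has {r,s,t}; column 3 has {r,s}, so it must be u.
(r3,c2): row 3 has {r,s}; column 2 has {s,t}, so it must be u.
(r3,c4): row 3 has {r,s,u}; column 4 has {r,s,u}, so it must be t.
(r4,c2): row 4 has {s,u}; column 2 has {s,t,u}, so it must be r.
(r4,c3): row 4 has {r,s,u}; column 3 has {r,s,u}, so it must be t.

t s u r / s t r u / r u s t / u r t s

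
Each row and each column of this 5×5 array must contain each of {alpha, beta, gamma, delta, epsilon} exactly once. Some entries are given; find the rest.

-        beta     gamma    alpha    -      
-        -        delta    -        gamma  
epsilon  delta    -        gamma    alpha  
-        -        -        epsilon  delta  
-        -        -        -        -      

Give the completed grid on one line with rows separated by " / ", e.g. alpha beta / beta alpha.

row 1 has {alpha,beta,gamma}; column 1 has {epsilon} — only delta is left for (r1,c1).
row 1 has {alpha,beta,gamma,delta}; column 5 has {alpha,gamma,delta} — only epsilon is left for (r1,c5).
row 2 has {gamma,delta}; column 4 has {alpha,gamma,epsilon} — only beta is left for (r2,c4).
row 3 has {alpha,gamma,delta,epsilon}; column 3 has {gamma,delta} — only beta is left for (r3,c3).
row 4 has {delta,epsilon}; column 3 has {beta,gamma,delta} — only alpha is left for (r4,c3).
row 5 is empty so far; column 3 has {alpha,beta,gamma,delta} — only epsilon is left for (r5,c3).
row 5 has {epsilon}; column 4 has {alpha,beta,gamma,epsilon} — only delta is left for (r5,c4).
row 5 has {delta,epsilon}; column 5 has {alpha,gamma,delta,epsilon} — only beta is left for (r5,c5).
row 2 has {beta,gamma,delta}; column 1 has {delta,epsilon} — only alpha is left for (r2,c1).
row 2 has {alpha,beta,gamma,delta}; column 2 has {beta,delta} — only epsilon is left for (r2,c2).
row 4 has {alpha,delta,epsilon}; column 2 has {beta,delta,epsilon} — only gamma is left for (r4,c2).
row 5 has {beta,delta,epsilon}; column 1 has {alpha,delta,epsilon} — only gamma is left for (r5,c1).
row 5 has {beta,gamma,delta,epsilon}; column 2 has {beta,gamma,delta,epsilon} — only alpha is left for (r5,c2).
row 4 has {alpha,gamma,delta,epsilon}; column 1 has {alpha,gamma,delta,epsilon} — only beta is left for (r4,c1).

delta beta gamma alpha epsilon / alpha epsilon delta beta gamma / epsilon delta beta gamma alpha / beta gamma alpha epsilon delta / gamma alpha epsilon delta beta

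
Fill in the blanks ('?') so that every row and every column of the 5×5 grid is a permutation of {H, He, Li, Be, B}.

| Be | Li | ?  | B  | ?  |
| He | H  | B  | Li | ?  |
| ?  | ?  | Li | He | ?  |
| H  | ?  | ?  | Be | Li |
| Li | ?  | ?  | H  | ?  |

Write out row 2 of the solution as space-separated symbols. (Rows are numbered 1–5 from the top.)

He H B Li Be

row 2 has {H,He,Li,B}; column 5 has {Li} — only Be is left for (r2,c5).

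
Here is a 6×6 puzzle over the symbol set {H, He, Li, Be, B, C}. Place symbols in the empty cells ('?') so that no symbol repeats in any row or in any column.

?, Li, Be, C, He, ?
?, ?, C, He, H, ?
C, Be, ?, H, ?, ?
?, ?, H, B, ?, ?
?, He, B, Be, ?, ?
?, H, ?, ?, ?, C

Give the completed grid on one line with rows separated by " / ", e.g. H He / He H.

H Li Be C He B / Be B C He H Li / C Be Li H B He / He C H B Li Be / Li He B Be C H / B H He Li Be C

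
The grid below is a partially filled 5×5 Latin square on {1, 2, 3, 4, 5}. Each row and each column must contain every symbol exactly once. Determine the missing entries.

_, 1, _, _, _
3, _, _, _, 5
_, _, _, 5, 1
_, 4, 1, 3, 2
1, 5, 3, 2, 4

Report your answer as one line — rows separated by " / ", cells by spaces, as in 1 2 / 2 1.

2 1 5 4 3 / 3 2 4 1 5 / 4 3 2 5 1 / 5 4 1 3 2 / 1 5 3 2 4

(r1,c4) = 4
(r1,c5) = 3
(r2,c2) = 2
(r2,c3) = 4
(r2,c4) = 1
(r3,c2) = 3
(r3,c3) = 2
(r4,c1) = 5
(r1,c1) = 2
(r1,c3) = 5
(r3,c1) = 4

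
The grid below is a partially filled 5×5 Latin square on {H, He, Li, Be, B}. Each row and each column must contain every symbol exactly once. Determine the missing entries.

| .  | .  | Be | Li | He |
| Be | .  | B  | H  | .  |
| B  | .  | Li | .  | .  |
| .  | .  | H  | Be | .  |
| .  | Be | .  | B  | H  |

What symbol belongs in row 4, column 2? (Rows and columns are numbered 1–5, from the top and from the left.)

Li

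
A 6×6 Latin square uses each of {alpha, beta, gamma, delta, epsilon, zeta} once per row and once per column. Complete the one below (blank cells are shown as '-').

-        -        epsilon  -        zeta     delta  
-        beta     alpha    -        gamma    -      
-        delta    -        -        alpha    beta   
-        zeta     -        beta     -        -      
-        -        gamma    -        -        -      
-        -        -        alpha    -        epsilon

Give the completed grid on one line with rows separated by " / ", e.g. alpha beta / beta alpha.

beta alpha epsilon gamma zeta delta / epsilon beta alpha delta gamma zeta / gamma delta zeta epsilon alpha beta / alpha zeta delta beta epsilon gamma / delta epsilon gamma zeta beta alpha / zeta gamma beta alpha delta epsilon

At row 1, column 4: row 1 has {delta,epsilon,zeta}; column 4 has {alpha,beta}; that leaves gamma.
At row 2, column 6: row 2 has {alpha,beta,gamma}; column 6 has {beta,delta,epsilon}; that leaves zeta.
At row 3, column 3: row 3 has {alpha,beta,delta}; column 3 has {alpha,gamma,epsilon}; that leaves zeta.
At row 3, column 4: row 3 has {alpha,beta,delta,zeta}; column 4 has {alpha,beta,gamma}; that leaves epsilon.
At row 4, column 3: row 4 has {beta,zeta}; column 3 has {alpha,gamma,epsilon,zeta}; that leaves delta.
At row 4, column 5: row 4 has {beta,delta,zeta}; column 5 has {alpha,gamma,zeta}; that leaves epsilon.
At row 5, column 6: row 5 has {gamma}; column 6 has {beta,delta,epsilon,zeta}; that leaves alpha.
At row 6, column 2: row 6 has {alpha,epsilon}; column 2 has {beta,delta,zeta}; that leaves gamma.
At row 6, column 3: row 6 has {alpha,gamma,epsilon}; column 3 has {alpha,gamma,delta,epsilon,zeta}; that leaves beta.
At row 6, column 5: row 6 has {alpha,beta,gamma,epsilon}; column 5 has {alpha,gamma,epsilon,zeta}; that leaves delta.
At row 1, column 2: row 1 has {gamma,delta,epsilon,zeta}; column 2 has {beta,gamma,delta,zeta}; that leaves alpha.
At row 2, column 4: row 2 has {alpha,beta,gamma,zeta}; column 4 has {alpha,beta,gamma,epsilon}; that leaves delta.
At row 3, column 1: row 3 has {alpha,beta,delta,epsilon,zeta}; column 1 is empty so far; that leaves gamma.
At row 4, column 1: row 4 has {beta,delta,epsilon,zeta}; column 1 has {gamma}; that leaves alpha.
At row 4, column 6: row 4 has {alpha,beta,delta,epsilon,zeta}; column 6 has {alpha,beta,delta,epsilon,zeta}; that leaves gamma.
At row 5, column 2: row 5 has {alpha,gamma}; column 2 has {alpha,beta,gamma,delta,zeta}; that leaves epsilon.
At row 5, column 4: row 5 has {alpha,gamma,epsilon}; column 4 has {alpha,beta,gamma,delta,epsilon}; that leaves zeta.
At row 5, column 5: row 5 has {alpha,gamma,epsilon,zeta}; column 5 has {alpha,gamma,delta,epsilon,zeta}; that leaves beta.
At row 6, column 1: row 6 has {alpha,beta,gamma,delta,epsilon}; column 1 has {alpha,gamma}; that leaves zeta.
At row 1, column 1: row 1 has {alpha,gamma,delta,epsilon,zeta}; column 1 has {alpha,gamma,zeta}; that leaves beta.
At row 2, column 1: row 2 has {alpha,beta,gamma,delta,zeta}; column 1 has {alpha,beta,gamma,zeta}; that leaves epsilon.
At row 5, column 1: row 5 has {alpha,beta,gamma,epsilon,zeta}; column 1 has {alpha,beta,gamma,epsilon,zeta}; that leaves delta.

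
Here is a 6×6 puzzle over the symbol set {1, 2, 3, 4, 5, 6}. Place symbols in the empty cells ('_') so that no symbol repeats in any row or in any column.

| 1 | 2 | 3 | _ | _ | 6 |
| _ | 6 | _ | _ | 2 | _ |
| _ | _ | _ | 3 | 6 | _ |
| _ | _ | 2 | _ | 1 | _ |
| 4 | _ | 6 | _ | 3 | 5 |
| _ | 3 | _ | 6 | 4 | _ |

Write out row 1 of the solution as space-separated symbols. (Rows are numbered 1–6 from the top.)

(r1,c5) = 5
(r5,c2) = 1
(r5,c4) = 2
(r1,c4) = 4

1 2 3 4 5 6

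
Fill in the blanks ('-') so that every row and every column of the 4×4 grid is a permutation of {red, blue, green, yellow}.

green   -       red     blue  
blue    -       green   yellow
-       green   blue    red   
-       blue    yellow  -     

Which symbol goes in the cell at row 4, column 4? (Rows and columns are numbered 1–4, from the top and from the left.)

green

At row 1, column 2: row 1 has {red,blue,green}; column 2 has {blue,green}; that leaves yellow.
At row 2, column 2: row 2 has {blue,green,yellow}; column 2 has {blue,green,yellow}; that leaves red.
At row 3, column 1: row 3 has {red,blue,green}; column 1 has {blue,green}; that leaves yellow.
At row 4, column 1: row 4 has {blue,yellow}; column 1 has {blue,green,yellow}; that leaves red.
At row 4, column 4: row 4 has {red,blue,yellow}; column 4 has {red,blue,yellow}; that leaves green.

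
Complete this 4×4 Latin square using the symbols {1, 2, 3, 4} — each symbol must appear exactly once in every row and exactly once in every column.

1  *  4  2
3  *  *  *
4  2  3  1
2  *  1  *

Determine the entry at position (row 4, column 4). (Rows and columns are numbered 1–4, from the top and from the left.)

At row 1, column 2: row 1 has {1,2,4}; column 2 has {2}; that leaves 3.
At row 2, column 3: row 2 has {3}; column 3 has {1,3,4}; that leaves 2.
At row 2, column 4: row 2 has {2,3}; column 4 has {1,2}; that leaves 4.
At row 4, column 2: row 4 has {1,2}; column 2 has {2,3}; that leaves 4.
At row 4, column 4: row 4 has {1,2,4}; column 4 has {1,2,4}; that leaves 3.

3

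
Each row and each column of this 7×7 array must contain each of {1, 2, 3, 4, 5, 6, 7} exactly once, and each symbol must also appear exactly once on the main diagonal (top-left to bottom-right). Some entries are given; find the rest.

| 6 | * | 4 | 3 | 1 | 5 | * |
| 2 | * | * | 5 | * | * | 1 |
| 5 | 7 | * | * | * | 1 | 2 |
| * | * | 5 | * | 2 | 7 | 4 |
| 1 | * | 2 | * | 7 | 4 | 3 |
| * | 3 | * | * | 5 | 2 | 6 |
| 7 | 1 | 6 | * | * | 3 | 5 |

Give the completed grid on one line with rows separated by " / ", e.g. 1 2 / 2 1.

6 2 4 3 1 5 7 / 2 4 7 5 3 6 1 / 5 7 3 4 6 1 2 / 3 6 5 1 2 7 4 / 1 5 2 6 7 4 3 / 4 3 1 7 5 2 6 / 7 1 6 2 4 3 5

At row 1, column 2: row 1 has {1,3,4,5,6}; column 2 has {1,3,7}; that leaves 2.
At row 1, column 7: row 1 has {1,2,3,4,5,6}; column 7 has {1,2,3,4,5,6}; that leaves 7.
At row 2, column 2: row 2 has {1,2,5}; column 2 has {1,2,3,7}; the diagonal has {2,5,6,7}; that leaves 4.
At row 2, column 6: row 2 has {1,2,4,5}; column 6 has {1,2,3,4,5,7}; that leaves 6.
At row 3, column 3: row 3 has {1,2,5,7}; column 3 has {2,4,5,6}; the diagonal has {2,4,5,6,7}; that leaves 3.
At row 4, column 1: row 4 has {2,4,5,7}; column 1 has {1,2,5,6,7}; that leaves 3.
At row 4, column 2: row 4 has {2,3,4,5,7}; column 2 has {1,2,3,4,7}; that leaves 6.
At row 4, column 4: row 4 has {2,3,4,5,6,7}; column 4 has {3,5}; the diagonal has {2,3,4,5,6,7}; that leaves 1.
At row 5, column 2: row 5 has {1,2,3,4,7}; column 2 has {1,2,3,4,6,7}; that leaves 5.
At row 5, column 4: row 5 has {1,2,3,4,5,7}; column 4 has {1,3,5}; that leaves 6.
At row 6, column 1: row 6 has {2,3,5,6}; column 1 has {1,2,3,5,6,7}; that leaves 4.
At row 6, column 4: row 6 has {2,3,4,5,6}; column 4 has {1,3,5,6}; that leaves 7.
At row 7, column 5: row 7 has {1,3,5,6,7}; column 5 has {1,2,5,7}; that leaves 4.
At row 2, column 3: row 2 has {1,2,4,5,6}; column 3 has {2,3,4,5,6}; that leaves 7.
At row 2, column 5: row 2 has {1,2,4,5,6,7}; column 5 has {1,2,4,5,7}; that leaves 3.
At row 3, column 4: row 3 has {1,2,3,5,7}; column 4 has {1,3,5,6,7}; that leaves 4.
At row 3, column 5: row 3 has {1,2,3,4,5,7}; column 5 has {1,2,3,4,5,7}; that leaves 6.
At row 6, column 3: row 6 has {2,3,4,5,6,7}; column 3 has {2,3,4,5,6,7}; that leaves 1.
At row 7, column 4: row 7 has {1,3,4,5,6,7}; column 4 has {1,3,4,5,6,7}; that leaves 2.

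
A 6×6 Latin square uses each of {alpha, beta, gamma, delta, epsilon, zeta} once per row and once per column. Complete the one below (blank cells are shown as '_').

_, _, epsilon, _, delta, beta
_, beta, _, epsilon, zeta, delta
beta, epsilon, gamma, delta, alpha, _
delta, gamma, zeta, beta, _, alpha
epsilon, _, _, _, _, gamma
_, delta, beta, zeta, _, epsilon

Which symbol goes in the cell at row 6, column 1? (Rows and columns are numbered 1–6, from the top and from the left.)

(r2,c3): row 2 has {beta,delta,epsilon,zeta}; column 3 has {beta,gamma,epsilon,zeta}, so it must be alpha.
(r3,c6): row 3 has {alpha,beta,gamma,delta,epsilon}; column 6 has {alpha,beta,gamma,delta,epsilon}, so it must be zeta.
(r4,c5): row 4 has {alpha,beta,gamma,delta,zeta}; column 5 has {alpha,delta,zeta}, so it must be epsilon.
(r5,c3): row 5 has {gamma,epsilon}; column 3 has {alpha,beta,gamma,epsilon,zeta}, so it must be delta.
(r5,c4): row 5 has {gamma,delta,epsilon}; column 4 has {beta,delta,epsilon,zeta}, so it must be alpha.
(r5,c5): row 5 has {alpha,gamma,delta,epsilon}; column 5 has {alpha,delta,epsilon,zeta}, so it must be beta.
(r6,c5): row 6 has {beta,delta,epsilon,zeta}; column 5 has {alpha,beta,delta,epsilon,zeta}, so it must be gamma.
(r1,c4): row 1 has {beta,delta,epsilon}; column 4 has {alpha,beta,delta,epsilon,zeta}, so it must be gamma.
(r2,c1): row 2 has {alpha,beta,delta,epsilon,zeta}; column 1 has {beta,delta,epsilon}, so it must be gamma.
(r5,c2): row 5 has {alpha,beta,gamma,delta,epsilon}; column 2 has {beta,gamma,delta,epsilon}, so it must be zeta.
(r6,c1): row 6 has {beta,gamma,delta,epsilon,zeta}; column 1 has {beta,gamma,delta,epsilon}, so it must be alpha.

alpha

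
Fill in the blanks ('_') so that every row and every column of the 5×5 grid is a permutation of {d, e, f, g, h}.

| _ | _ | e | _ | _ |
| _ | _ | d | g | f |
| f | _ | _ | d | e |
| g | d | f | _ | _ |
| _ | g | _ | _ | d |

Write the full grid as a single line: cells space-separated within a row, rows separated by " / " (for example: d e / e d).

d f e h g / h e d g f / f h g d e / g d f e h / e g h f d

row 3 has {d,e,f}; column 2 has {d,g} — only h is left for (r3,c2).
row 3 has {d,e,f,h}; column 3 has {d,e,f} — only g is left for (r3,c3).
row 4 has {d,f,g}; column 5 has {d,e,f} — only h is left for (r4,c5).
row 5 has {d,g}; column 3 has {d,e,f,g} — only h is left for (r5,c3).
row 1 has {e}; column 2 has {d,g,h} — only f is left for (r1,c2).
row 1 has {e,f}; column 4 has {d,g} — only h is left for (r1,c4).
row 1 has {e,f,h}; column 5 has {d,e,f,h} — only g is left for (r1,c5).
row 2 has {d,f,g}; column 2 has {d,f,g,h} — only e is left for (r2,c2).
row 4 has {d,f,g,h}; column 4 has {d,g,h} — only e is left for (r4,c4).
row 5 has {d,g,h}; column 1 has {f,g} — only e is left for (r5,c1).
row 5 has {d,e,g,h}; column 4 has {d,e,g,h} — only f is left for (r5,c4).
row 1 has {e,f,g,h}; column 1 has {e,f,g} — only d is left for (r1,c1).
row 2 has {d,e,f,g}; column 1 has {d,e,f,g} — only h is left for (r2,c1).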